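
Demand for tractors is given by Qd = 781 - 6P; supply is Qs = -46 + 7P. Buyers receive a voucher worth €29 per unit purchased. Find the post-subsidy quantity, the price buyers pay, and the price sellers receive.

Q' = 493; buyers pay €48; sellers receive €77

Pre-subsidy: 781 - 6P = -46 + 7P gives P* = 827/13, Q* = 5191/13.
With the rebate, buyers effectively pay Pb = Ps − 29, where Ps is the price sellers receive.
Demand in terms of Ps becomes Qd = 781 − 6(Ps − 29) = 955 - 6Ps. Setting this equal to supply: 955 - 6Ps = -46 + 7Ps, so Ps = 77.
Buyers pay Pb = 77 − 29 = 48; Q' = -46 + 7·77 = 493.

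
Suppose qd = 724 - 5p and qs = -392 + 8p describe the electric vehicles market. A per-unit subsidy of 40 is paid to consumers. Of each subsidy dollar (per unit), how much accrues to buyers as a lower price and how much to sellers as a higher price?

Pre-subsidy: 724 - 5p = -392 + 8p gives p* = 1116/13, q* = 3832/13.
With the rebate, buyers effectively pay pb = ps − 40, where ps is the price sellers receive.
Demand in terms of ps becomes qd = 724 − 5(ps − 40) = 924 - 5ps. Setting this equal to supply: 924 - 5ps = -392 + 8ps, so ps = 1316/13.
Buyers pay pb = 1316/13 − 40 = 796/13; q' = -392 + 8·(1316/13) = 5432/13.
Buyers' price falls by p* − pb = 1116/13 − 796/13 = 320/13; sellers' price rises by ps − p* = 1316/13 − 1116/13 = 200/13.

Buyers gain 320/13 per unit; sellers gain 200/13 per unit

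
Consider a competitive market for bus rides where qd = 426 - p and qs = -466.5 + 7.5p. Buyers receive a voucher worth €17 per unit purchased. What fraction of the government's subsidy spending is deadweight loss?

DWL / government spending = 5/224

Pre-subsidy: 426 - p = -466.5 + 7.5p gives p* = 105, q* = 321.
With the rebate, buyers effectively pay pb = ps − 17, where ps is the price sellers receive.
Demand in terms of ps becomes qd = 426 − 1(ps − 17) = 443 - ps. Setting this equal to supply: 443 - ps = -466.5 + 7.5ps, so ps = 107.
Buyers pay pb = 107 − 17 = 90; q' = -466.5 + 7.5·107 = 336.
ΔCS = ½(321 + 336)(105 − 90) = 4927.5; ΔPS = ½(321 + 336)(107 − 105) = 657.
Government spending = 17 × 336 = 5712.
DWL = ½ × 17 × (336 − 321) = 127.5; fraction = 127.5 / 5712 = 5/224.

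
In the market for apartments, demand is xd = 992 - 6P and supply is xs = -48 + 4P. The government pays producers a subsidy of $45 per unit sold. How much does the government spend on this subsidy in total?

Pre-subsidy: 992 - 6P = -48 + 4P gives P* = 104, x* = 368.
With the subsidy, sellers receive Ps = Pb + 45 for each unit, where Pb is the price buyers pay.
Supply in terms of Pb becomes xs = -48 + 4(Pb + 45) = 132 + 4Pb. Setting this equal to demand: 992 - 6Pb = 132 + 4Pb, so Pb = 86.
Sellers receive Ps = 86 + 45 = 131; x' = 992 − 6·86 = 476.
Government outlay = subsidy × quantity = 45 × 476 = 21420.

Government cost = $21420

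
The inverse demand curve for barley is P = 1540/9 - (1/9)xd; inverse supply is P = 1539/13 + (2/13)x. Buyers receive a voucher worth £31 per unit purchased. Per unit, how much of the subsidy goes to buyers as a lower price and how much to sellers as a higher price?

Pre-subsidy: 1540/9 - (1/9)x = 1539/13 + (2/13)x gives x* = 199 and P* = 149.
With the rebate, buyers effectively pay Pb = Ps − 31, where Ps is the price sellers receive.
On the curves, Pb = 1540/9 - (1/9)x and Ps = 1539/13 + (2/13)x; the wedge Ps − Pb = 31 gives 1539/13 + (2/13)x − (1540/9 - (1/9)x) = 31, so x' = 316.
Then Pb = 1540/9 − (1/9)·316 = 136 and Ps = 1539/13 + (2/13)·316 = 167.
Buyers' price falls by P* − Pb = 149 − 136 = 13; sellers' price rises by Ps − P* = 167 − 149 = 18.

Buyers gain £13 per unit; sellers gain £18 per unit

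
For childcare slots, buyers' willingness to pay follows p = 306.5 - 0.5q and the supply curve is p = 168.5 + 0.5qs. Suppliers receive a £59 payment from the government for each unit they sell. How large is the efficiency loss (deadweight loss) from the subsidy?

Deadweight loss = £1740.5

Pre-subsidy: 306.5 - 0.5q = 168.5 + 0.5q gives q* = 138 and p* = 237.5.
With the subsidy, sellers receive ps = pb + 59 for each unit, where pb is the price buyers pay.
On the curves, pb = 306.5 - 0.5q and ps = 168.5 + 0.5q; the wedge ps − pb = 59 gives 168.5 + 0.5q − (306.5 - 0.5q) = 59, so q' = 197.
Then pb = 306.5 − 0.5·197 = 208 and ps = 168.5 + 0.5·197 = 267.
The subsidy expands output by 197 − 138 = 59 past the efficient level; on those units the gap between marginal cost and willingness to pay runs from 0 up to 59.
DWL = ½ × 59 × 59 = 1740.5.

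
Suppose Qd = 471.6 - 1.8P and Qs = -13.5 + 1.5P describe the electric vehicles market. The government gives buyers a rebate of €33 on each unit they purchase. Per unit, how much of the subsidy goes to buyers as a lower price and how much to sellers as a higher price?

Buyers gain €15 per unit; sellers gain €18 per unit

Pre-subsidy: 471.6 - 1.8P = -13.5 + 1.5P gives P* = 147, Q* = 207.
With the rebate, buyers effectively pay Pb = Ps − 33, where Ps is the price sellers receive.
Demand in terms of Ps becomes Qd = 471.6 − 1.8(Ps − 33) = 531 - 1.8Ps. Setting this equal to supply: 531 - 1.8Ps = -13.5 + 1.5Ps, so Ps = 165.
Buyers pay Pb = 165 − 33 = 132; Q' = -13.5 + 1.5·165 = 234.
Buyers' price falls by P* − Pb = 147 − 132 = 15; sellers' price rises by Ps − P* = 165 − 147 = 18.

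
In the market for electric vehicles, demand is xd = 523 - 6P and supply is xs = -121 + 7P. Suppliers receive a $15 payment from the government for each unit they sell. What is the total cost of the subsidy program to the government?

Pre-subsidy: 523 - 6P = -121 + 7P gives P* = 644/13, x* = 2935/13.
With the subsidy, sellers receive Ps = Pb + 15 for each unit, where Pb is the price buyers pay.
Supply in terms of Pb becomes xs = -121 + 7(Pb + 15) = -16 + 7Pb. Setting this equal to demand: 523 - 6Pb = -16 + 7Pb, so Pb = 539/13.
Sellers receive Ps = 539/13 + 15 = 734/13; x' = 523 − 6·(539/13) = 3565/13.
Government outlay = subsidy × quantity = 15 × 3565/13 = 53475/13.

Government cost = 53475/13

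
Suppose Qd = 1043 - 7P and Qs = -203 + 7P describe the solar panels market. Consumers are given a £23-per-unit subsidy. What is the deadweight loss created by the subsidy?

Pre-subsidy: 1043 - 7P = -203 + 7P gives P* = 89, Q* = 420.
With the rebate, buyers effectively pay Pb = Ps − 23, where Ps is the price sellers receive.
Demand in terms of Ps becomes Qd = 1043 − 7(Ps − 23) = 1204 - 7Ps. Setting this equal to supply: 1204 - 7Ps = -203 + 7Ps, so Ps = 100.5.
Buyers pay Pb = 100.5 − 23 = 77.5; Q' = -203 + 7·100.5 = 500.5.
The subsidy expands output by 500.5 − 420 = 80.5 past the efficient level; on those units the gap between marginal cost and willingness to pay runs from 0 up to 23.
DWL = ½ × 23 × 80.5 = 925.75.

Deadweight loss = £925.75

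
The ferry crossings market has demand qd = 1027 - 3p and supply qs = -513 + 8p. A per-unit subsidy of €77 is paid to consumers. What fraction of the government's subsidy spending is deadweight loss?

Pre-subsidy: 1027 - 3p = -513 + 8p gives p* = 140, q* = 607.
With the rebate, buyers effectively pay pb = ps − 77, where ps is the price sellers receive.
Demand in terms of ps becomes qd = 1027 − 3(ps − 77) = 1258 - 3ps. Setting this equal to supply: 1258 - 3ps = -513 + 8ps, so ps = 161.
Buyers pay pb = 161 − 77 = 84; q' = -513 + 8·161 = 775.
ΔCS = ½(607 + 775)(140 − 84) = 38696; ΔPS = ½(607 + 775)(161 − 140) = 14511.
Government spending = 77 × 775 = 59675.
DWL = ½ × 77 × (775 − 607) = 6468; fraction = 6468 / 59675 = 84/775.

DWL / government spending = 84/775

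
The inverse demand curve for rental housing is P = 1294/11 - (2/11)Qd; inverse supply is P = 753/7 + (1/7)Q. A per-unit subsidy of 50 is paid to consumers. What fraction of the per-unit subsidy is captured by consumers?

Pre-subsidy: 1294/11 - (2/11)Q = 753/7 + (1/7)Q gives Q* = 31 and P* = 112.
With the rebate, buyers effectively pay Pb = Ps − 50, where Ps is the price sellers receive.
On the curves, Pb = 1294/11 - (2/11)Q and Ps = 753/7 + (1/7)Q; the wedge Ps − Pb = 50 gives 753/7 + (1/7)Q − (1294/11 - (2/11)Q) = 50, so Q' = 185.
Then Pb = 1294/11 − (2/11)·185 = 84 and Ps = 753/7 + (1/7)·185 = 134.
Buyers' price falls by P* − Pb = 112 − 84 = 28; sellers' price rises by Ps − P* = 134 − 112 = 22.
So consumers capture 28/50 = 0.56 of each unit of subsidy.

Consumer share = 0.56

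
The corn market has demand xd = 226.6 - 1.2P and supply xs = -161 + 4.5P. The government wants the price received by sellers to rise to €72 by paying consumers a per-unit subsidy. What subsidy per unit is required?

At a seller price of 72, quantity supplied is -161 + 4.5·72 = 163.
Buyers absorb 163 only when they pay Pb with 226.6 − 1.2·Pb = 163, i.e. Pb = 53.
s = Ps − Pb = 72 − 53 = 19.

Required subsidy s = €19 per unit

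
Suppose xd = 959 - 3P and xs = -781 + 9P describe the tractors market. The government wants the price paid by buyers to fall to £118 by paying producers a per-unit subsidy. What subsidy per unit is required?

At a buyer price of 118, quantity demanded is 959 − 3·118 = 605.
Sellers supply 605 only when they receive Ps with -781 + 9·Ps = 605, i.e. Ps = 154.
s = Ps − Pb = 154 − 118 = 36.

Required subsidy s = £36 per unit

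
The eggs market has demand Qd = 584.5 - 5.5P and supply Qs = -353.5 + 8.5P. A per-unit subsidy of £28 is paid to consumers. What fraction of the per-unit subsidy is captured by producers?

Pre-subsidy: 584.5 - 5.5P = -353.5 + 8.5P gives P* = 67, Q* = 216.
With the rebate, buyers effectively pay Pb = Ps − 28, where Ps is the price sellers receive.
Demand in terms of Ps becomes Qd = 584.5 − 5.5(Ps − 28) = 738.5 - 5.5Ps. Setting this equal to supply: 738.5 - 5.5Ps = -353.5 + 8.5Ps, so Ps = 78.
Buyers pay Pb = 78 − 28 = 50; Q' = -353.5 + 8.5·78 = 309.5.
Buyers' price falls by P* − Pb = 67 − 50 = 17; sellers' price rises by Ps − P* = 78 − 67 = 11.
So producers capture 11/28 = 11/28 of each unit of subsidy.

Producer share = 11/28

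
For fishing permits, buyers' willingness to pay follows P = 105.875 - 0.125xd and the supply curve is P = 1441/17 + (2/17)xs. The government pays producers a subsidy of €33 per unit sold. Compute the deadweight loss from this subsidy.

Deadweight loss = €2244

Pre-subsidy: 105.875 - 0.125x = 1441/17 + (2/17)x gives x* = 87 and P* = 95.
With the subsidy, sellers receive Ps = Pb + 33 for each unit, where Pb is the price buyers pay.
On the curves, Pb = 105.875 - 0.125x and Ps = 1441/17 + (2/17)x; the wedge Ps − Pb = 33 gives 1441/17 + (2/17)x − (105.875 - 0.125x) = 33, so x' = 223.
Then Pb = 105.875 − 0.125·223 = 78 and Ps = 1441/17 + (2/17)·223 = 111.
The subsidy expands output by 223 − 87 = 136 past the efficient level; on those units the gap between marginal cost and willingness to pay runs from 0 up to 33.
DWL = ½ × 33 × 136 = 2244.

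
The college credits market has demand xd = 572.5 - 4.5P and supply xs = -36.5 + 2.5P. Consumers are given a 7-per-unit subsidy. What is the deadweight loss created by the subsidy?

Pre-subsidy: 572.5 - 4.5P = -36.5 + 2.5P gives P* = 87, x* = 181.
With the rebate, buyers effectively pay Pb = Ps − 7, where Ps is the price sellers receive.
Demand in terms of Ps becomes xd = 572.5 − 4.5(Ps − 7) = 604 - 4.5Ps. Setting this equal to supply: 604 - 4.5Ps = -36.5 + 2.5Ps, so Ps = 91.5.
Buyers pay Pb = 91.5 − 7 = 84.5; x' = -36.5 + 2.5·91.5 = 192.25.
The subsidy expands output by 192.25 − 181 = 11.25 past the efficient level; on those units the gap between marginal cost and willingness to pay runs from 0 up to 7.
DWL = ½ × 7 × 11.25 = 39.375.

Deadweight loss = 39.375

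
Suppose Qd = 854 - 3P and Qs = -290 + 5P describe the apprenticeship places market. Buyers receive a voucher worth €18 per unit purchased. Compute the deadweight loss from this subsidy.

Pre-subsidy: 854 - 3P = -290 + 5P gives P* = 143, Q* = 425.
With the rebate, buyers effectively pay Pb = Ps − 18, where Ps is the price sellers receive.
Demand in terms of Ps becomes Qd = 854 − 3(Ps − 18) = 908 - 3Ps. Setting this equal to supply: 908 - 3Ps = -290 + 5Ps, so Ps = 149.75.
Buyers pay Pb = 149.75 − 18 = 131.75; Q' = -290 + 5·149.75 = 458.75.
The subsidy expands output by 458.75 − 425 = 33.75 past the efficient level; on those units the gap between marginal cost and willingness to pay runs from 0 up to 18.
DWL = ½ × 18 × 33.75 = 303.75.

Deadweight loss = €303.75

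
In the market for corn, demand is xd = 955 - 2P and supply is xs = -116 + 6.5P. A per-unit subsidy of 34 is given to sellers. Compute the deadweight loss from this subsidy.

Pre-subsidy: 955 - 2P = -116 + 6.5P gives P* = 126, x* = 703.
With the subsidy, sellers receive Ps = Pb + 34 for each unit, where Pb is the price buyers pay.
Supply in terms of Pb becomes xs = -116 + 6.5(Pb + 34) = 105 + 6.5Pb. Setting this equal to demand: 955 - 2Pb = 105 + 6.5Pb, so Pb = 100.
Sellers receive Ps = 100 + 34 = 134; x' = 955 − 2·100 = 755.
The subsidy expands output by 755 − 703 = 52 past the efficient level; on those units the gap between marginal cost and willingness to pay runs from 0 up to 34.
DWL = ½ × 34 × 52 = 884.

Deadweight loss = 884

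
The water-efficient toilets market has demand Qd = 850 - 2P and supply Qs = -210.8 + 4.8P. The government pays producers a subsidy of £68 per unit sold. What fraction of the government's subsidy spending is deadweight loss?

DWL / government spending = 24/317

Pre-subsidy: 850 - 2P = -210.8 + 4.8P gives P* = 156, Q* = 538.
With the subsidy, sellers receive Ps = Pb + 68 for each unit, where Pb is the price buyers pay.
Supply in terms of Pb becomes Qs = -210.8 + 4.8(Pb + 68) = 115.6 + 4.8Pb. Setting this equal to demand: 850 - 2Pb = 115.6 + 4.8Pb, so Pb = 108.
Sellers receive Ps = 108 + 68 = 176; Q' = 850 − 2·108 = 634.
ΔCS = ½(538 + 634)(156 − 108) = 28128; ΔPS = ½(538 + 634)(176 − 156) = 11720.
Government spending = 68 × 634 = 43112.
DWL = ½ × 68 × (634 − 538) = 3264; fraction = 3264 / 43112 = 24/317.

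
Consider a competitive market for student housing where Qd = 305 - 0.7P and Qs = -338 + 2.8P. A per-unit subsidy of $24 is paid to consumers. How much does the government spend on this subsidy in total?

Government cost = $4556.16

Pre-subsidy: 305 - 0.7P = -338 + 2.8P gives P* = 1286/7, Q* = 176.4.
With the rebate, buyers effectively pay Pb = Ps − 24, where Ps is the price sellers receive.
Demand in terms of Ps becomes Qd = 305 − 0.7(Ps − 24) = 321.8 - 0.7Ps. Setting this equal to supply: 321.8 - 0.7Ps = -338 + 2.8Ps, so Ps = 6598/35.
Buyers pay Pb = 6598/35 − 24 = 5758/35; Q' = -338 + 2.8·(6598/35) = 189.84.
Government outlay = subsidy × quantity = 24 × 189.84 = 4556.16.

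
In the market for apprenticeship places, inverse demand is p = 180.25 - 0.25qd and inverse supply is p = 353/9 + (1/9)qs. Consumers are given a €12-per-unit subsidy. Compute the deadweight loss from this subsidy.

Deadweight loss = 2592/13

Pre-subsidy: 180.25 - 0.25q = 353/9 + (1/9)q gives q* = 5077/13 and p* = 1074/13.
With the rebate, buyers effectively pay pb = ps − 12, where ps is the price sellers receive.
On the curves, pb = 180.25 - 0.25q and ps = 353/9 + (1/9)q; the wedge ps − pb = 12 gives 353/9 + (1/9)q − (180.25 - 0.25q) = 12, so q' = 5509/13.
Then pb = 180.25 − 0.25·(5509/13) = 966/13 and ps = 353/9 + (1/9)·(5509/13) = 1122/13.
The subsidy expands output by 5509/13 − 5077/13 = 432/13 past the efficient level; on those units the gap between marginal cost and willingness to pay runs from 0 up to 12.
DWL = ½ × 12 × 432/13 = 2592/13.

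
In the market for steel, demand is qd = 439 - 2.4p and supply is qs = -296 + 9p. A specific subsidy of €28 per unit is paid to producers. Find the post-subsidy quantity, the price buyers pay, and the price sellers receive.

q' = 6409/19; buyers pay 805/19; sellers receive 1337/19

Pre-subsidy: 439 - 2.4p = -296 + 9p gives p* = 1225/19, q* = 5401/19.
With the subsidy, sellers receive ps = pb + 28 for each unit, where pb is the price buyers pay.
Supply in terms of pb becomes qs = -296 + 9(pb + 28) = -44 + 9pb. Setting this equal to demand: 439 - 2.4pb = -44 + 9pb, so pb = 805/19.
Sellers receive ps = 805/19 + 28 = 1337/19; q' = 439 − 2.4·(805/19) = 6409/19.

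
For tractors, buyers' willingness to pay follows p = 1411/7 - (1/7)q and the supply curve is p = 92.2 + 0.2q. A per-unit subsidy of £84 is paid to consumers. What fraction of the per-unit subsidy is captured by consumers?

Pre-subsidy: 1411/7 - (1/7)q = 92.2 + 0.2q gives q* = 319 and p* = 156.
With the rebate, buyers effectively pay pb = ps − 84, where ps is the price sellers receive.
On the curves, pb = 1411/7 - (1/7)q and ps = 92.2 + 0.2q; the wedge ps − pb = 84 gives 92.2 + 0.2q − (1411/7 - (1/7)q) = 84, so q' = 564.
Then pb = 1411/7 − (1/7)·564 = 121 and ps = 92.2 + 0.2·564 = 205.
Buyers' price falls by p* − pb = 156 − 121 = 35; sellers' price rises by ps − p* = 205 − 156 = 49.
So consumers capture 35/84 = 5/12 of each unit of subsidy.

Consumer share = 5/12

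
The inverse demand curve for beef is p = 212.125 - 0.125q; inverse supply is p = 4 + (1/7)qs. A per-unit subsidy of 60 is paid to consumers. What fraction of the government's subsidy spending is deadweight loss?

DWL / government spending = 16/143

Pre-subsidy: 212.125 - 0.125q = 4 + (1/7)q gives q* = 777 and p* = 115.
With the rebate, buyers effectively pay pb = ps − 60, where ps is the price sellers receive.
On the curves, pb = 212.125 - 0.125q and ps = 4 + (1/7)q; the wedge ps − pb = 60 gives 4 + (1/7)q − (212.125 - 0.125q) = 60, so q' = 1001.
Then pb = 212.125 − 0.125·1001 = 87 and ps = 4 + (1/7)·1001 = 147.
ΔCS = ½(777 + 1001)(115 − 87) = 24892; ΔPS = ½(777 + 1001)(147 − 115) = 28448.
Government spending = 60 × 1001 = 60060.
DWL = ½ × 60 × (1001 − 777) = 6720; fraction = 6720 / 60060 = 16/143.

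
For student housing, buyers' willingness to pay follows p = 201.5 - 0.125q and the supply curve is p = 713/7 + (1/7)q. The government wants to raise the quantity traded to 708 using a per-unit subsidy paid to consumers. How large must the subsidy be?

Required subsidy s = 90 per unit

At q = 708, from the demand curve buyers pay pb = 201.5 − 0.125·708 = 113; from the supply curve sellers need ps = 713/7 + (1/7)·708 = 203.
The subsidy must fill the gap: s = ps − pb = 203 − 113 = 90.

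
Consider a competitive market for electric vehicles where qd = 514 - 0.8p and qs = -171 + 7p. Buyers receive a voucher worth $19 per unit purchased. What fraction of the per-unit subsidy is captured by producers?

Pre-subsidy: 514 - 0.8p = -171 + 7p gives p* = 3425/39, q* = 17306/39.
With the rebate, buyers effectively pay pb = ps − 19, where ps is the price sellers receive.
Demand in terms of ps becomes qd = 514 − 0.8(ps − 19) = 529.2 - 0.8ps. Setting this equal to supply: 529.2 - 0.8ps = -171 + 7ps, so ps = 1167/13.
Buyers pay pb = 1167/13 − 19 = 920/13; q' = -171 + 7·(1167/13) = 5946/13.
Buyers' price falls by p* − pb = 3425/39 − 920/13 = 665/39; sellers' price rises by ps − p* = 1167/13 − 3425/39 = 76/39.
So producers capture (76/39)/19 = 4/39 of each unit of subsidy.

Producer share = 4/39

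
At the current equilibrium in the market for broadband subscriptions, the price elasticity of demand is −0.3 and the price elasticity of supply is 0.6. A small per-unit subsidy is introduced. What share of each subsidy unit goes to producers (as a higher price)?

Producer share = 1/3

For a small subsidy around the equilibrium, the benefit split depends on the relative slopes, which at a point are proportional to the elasticities.
Buyer share = εs/(εs + |εd|) = 0.6/(0.6 + 0.3) = 2/3; seller share = |εd|/(εs + |εd|) = 1/3.
So producers capture 1/3 of the subsidy.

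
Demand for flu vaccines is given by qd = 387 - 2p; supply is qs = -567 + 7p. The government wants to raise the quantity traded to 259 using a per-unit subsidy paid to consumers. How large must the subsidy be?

At q = 259, invert demand for the buyer price: pb = (387 − 259)/2 = 64; invert supply for the seller price: ps = (259 − (-567))/7 = 118.
The subsidy must fill the gap: s = ps − pb = 118 − 64 = 54.

Required subsidy s = 54 per unit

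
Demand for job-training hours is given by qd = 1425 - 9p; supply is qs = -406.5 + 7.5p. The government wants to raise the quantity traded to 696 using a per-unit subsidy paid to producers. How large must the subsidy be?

At q = 696, invert demand for the buyer price: pb = (1425 − 696)/9 = 81; invert supply for the seller price: ps = (696 − (-406.5))/7.5 = 147.
The subsidy must fill the gap: s = ps − pb = 147 − 81 = 66.

Required subsidy s = 66 per unit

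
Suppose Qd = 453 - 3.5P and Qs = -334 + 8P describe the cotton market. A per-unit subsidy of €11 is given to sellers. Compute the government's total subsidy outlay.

Pre-subsidy: 453 - 3.5P = -334 + 8P gives P* = 1574/23, Q* = 4910/23.
With the subsidy, sellers receive Ps = Pb + 11 for each unit, where Pb is the price buyers pay.
Supply in terms of Pb becomes Qs = -334 + 8(Pb + 11) = -246 + 8Pb. Setting this equal to demand: 453 - 3.5Pb = -246 + 8Pb, so Pb = 1398/23.
Sellers receive Ps = 1398/23 + 11 = 1651/23; Q' = 453 − 3.5·(1398/23) = 5526/23.
Government outlay = subsidy × quantity = 11 × 5526/23 = 60786/23.

Government cost = 60786/23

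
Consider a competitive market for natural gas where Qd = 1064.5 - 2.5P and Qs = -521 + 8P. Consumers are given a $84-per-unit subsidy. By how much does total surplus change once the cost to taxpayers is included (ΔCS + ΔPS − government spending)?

Net change in total surplus = -$6720

Pre-subsidy: 1064.5 - 2.5P = -521 + 8P gives P* = 151, Q* = 687.
With the rebate, buyers effectively pay Pb = Ps − 84, where Ps is the price sellers receive.
Demand in terms of Ps becomes Qd = 1064.5 − 2.5(Ps − 84) = 1274.5 - 2.5Ps. Setting this equal to supply: 1274.5 - 2.5Ps = -521 + 8Ps, so Ps = 171.
Buyers pay Pb = 171 − 84 = 87; Q' = -521 + 8·171 = 847.
ΔCS = ½(687 + 847)(151 − 87) = 49088; ΔPS = ½(687 + 847)(171 − 151) = 15340.
Government spending = 84 × 847 = 71148.
Net change = 49088 + 15340 − 71148 = -6720. The loss equals the DWL triangle ½·84·160.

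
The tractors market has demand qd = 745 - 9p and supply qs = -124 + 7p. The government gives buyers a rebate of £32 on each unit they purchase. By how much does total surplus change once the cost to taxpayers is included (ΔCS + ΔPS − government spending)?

Net change in total surplus = -£2016

Pre-subsidy: 745 - 9p = -124 + 7p gives p* = 54.3125, q* = 256.1875.
With the rebate, buyers effectively pay pb = ps − 32, where ps is the price sellers receive.
Demand in terms of ps becomes qd = 745 − 9(ps − 32) = 1033 - 9ps. Setting this equal to supply: 1033 - 9ps = -124 + 7ps, so ps = 72.3125.
Buyers pay pb = 72.3125 − 32 = 40.3125; q' = -124 + 7·72.3125 = 382.1875.
ΔCS = ½(256.1875 + 382.1875)(54.3125 − 40.3125) = 4468.625; ΔPS = ½(256.1875 + 382.1875)(72.3125 − 54.3125) = 5745.375.
Government spending = 32 × 382.1875 = 12230.
Net change = 4468.625 + 5745.375 − 12230 = -2016. The loss equals the DWL triangle ½·32·126.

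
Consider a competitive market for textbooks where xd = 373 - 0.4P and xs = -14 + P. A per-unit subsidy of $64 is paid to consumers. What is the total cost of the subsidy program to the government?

Pre-subsidy: 373 - 0.4P = -14 + P gives P* = 1935/7, x* = 1837/7.
With the rebate, buyers effectively pay Pb = Ps − 64, where Ps is the price sellers receive.
Demand in terms of Ps becomes xd = 373 − 0.4(Ps − 64) = 398.6 - 0.4Ps. Setting this equal to supply: 398.6 - 0.4Ps = -14 + Ps, so Ps = 2063/7.
Buyers pay Pb = 2063/7 − 64 = 1615/7; x' = -14 + 1·(2063/7) = 1965/7.
Government outlay = subsidy × quantity = 64 × 1965/7 = 125760/7.

Government cost = 125760/7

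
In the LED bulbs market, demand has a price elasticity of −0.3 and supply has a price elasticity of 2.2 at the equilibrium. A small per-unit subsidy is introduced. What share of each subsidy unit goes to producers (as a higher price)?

Producer share = 0.12

For a small subsidy around the equilibrium, the benefit split depends on the relative slopes, which at a point are proportional to the elasticities.
Buyer share = εs/(εs + |εd|) = 2.2/(2.2 + 0.3) = 0.88; seller share = |εd|/(εs + |εd|) = 0.12.
So producers capture 0.12 of the subsidy.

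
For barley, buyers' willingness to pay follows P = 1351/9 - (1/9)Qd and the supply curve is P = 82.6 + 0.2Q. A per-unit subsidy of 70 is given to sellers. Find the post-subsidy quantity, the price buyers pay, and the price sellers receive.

Pre-subsidy: 1351/9 - (1/9)Q = 82.6 + 0.2Q gives Q* = 217 and P* = 126.
With the subsidy, sellers receive Ps = Pb + 70 for each unit, where Pb is the price buyers pay.
On the curves, Pb = 1351/9 - (1/9)Q and Ps = 82.6 + 0.2Q; the wedge Ps − Pb = 70 gives 82.6 + 0.2Q − (1351/9 - (1/9)Q) = 70, so Q' = 442.
Then Pb = 1351/9 − (1/9)·442 = 101 and Ps = 82.6 + 0.2·442 = 171.

Q' = 442; buyers pay 101; sellers receive 171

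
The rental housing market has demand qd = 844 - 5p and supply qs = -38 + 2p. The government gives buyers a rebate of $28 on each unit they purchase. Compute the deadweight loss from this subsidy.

Deadweight loss = $560

Pre-subsidy: 844 - 5p = -38 + 2p gives p* = 126, q* = 214.
With the rebate, buyers effectively pay pb = ps − 28, where ps is the price sellers receive.
Demand in terms of ps becomes qd = 844 − 5(ps − 28) = 984 - 5ps. Setting this equal to supply: 984 - 5ps = -38 + 2ps, so ps = 146.
Buyers pay pb = 146 − 28 = 118; q' = -38 + 2·146 = 254.
The subsidy expands output by 254 − 214 = 40 past the efficient level; on those units the gap between marginal cost and willingness to pay runs from 0 up to 28.
DWL = ½ × 28 × 40 = 560.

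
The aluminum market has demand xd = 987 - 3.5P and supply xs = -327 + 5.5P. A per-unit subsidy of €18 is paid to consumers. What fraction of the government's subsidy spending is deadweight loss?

DWL / government spending = 11/294

Pre-subsidy: 987 - 3.5P = -327 + 5.5P gives P* = 146, x* = 476.
With the rebate, buyers effectively pay Pb = Ps − 18, where Ps is the price sellers receive.
Demand in terms of Ps becomes xd = 987 − 3.5(Ps − 18) = 1050 - 3.5Ps. Setting this equal to supply: 1050 - 3.5Ps = -327 + 5.5Ps, so Ps = 153.
Buyers pay Pb = 153 − 18 = 135; x' = -327 + 5.5·153 = 514.5.
ΔCS = ½(476 + 514.5)(146 − 135) = 5447.75; ΔPS = ½(476 + 514.5)(153 − 146) = 3466.75.
Government spending = 18 × 514.5 = 9261.
DWL = ½ × 18 × (514.5 − 476) = 346.5; fraction = 346.5 / 9261 = 11/294.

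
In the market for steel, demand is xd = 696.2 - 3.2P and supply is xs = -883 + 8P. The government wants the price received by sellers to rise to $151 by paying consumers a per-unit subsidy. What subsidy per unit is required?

At a seller price of 151, quantity supplied is -883 + 8·151 = 325.
Buyers absorb 325 only when they pay Pb with 696.2 − 3.2·Pb = 325, i.e. Pb = 116.
s = Ps − Pb = 151 − 116 = 35.

Required subsidy s = $35 per unit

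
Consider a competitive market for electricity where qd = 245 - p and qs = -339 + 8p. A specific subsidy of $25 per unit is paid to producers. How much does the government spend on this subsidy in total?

Government cost = 15175/3

Pre-subsidy: 245 - p = -339 + 8p gives p* = 584/9, q* = 1621/9.
With the subsidy, sellers receive ps = pb + 25 for each unit, where pb is the price buyers pay.
Supply in terms of pb becomes qs = -339 + 8(pb + 25) = -139 + 8pb. Setting this equal to demand: 245 - pb = -139 + 8pb, so pb = 128/3.
Sellers receive ps = 128/3 + 25 = 203/3; q' = 245 − 1·(128/3) = 607/3.
Government outlay = subsidy × quantity = 25 × 607/3 = 15175/3.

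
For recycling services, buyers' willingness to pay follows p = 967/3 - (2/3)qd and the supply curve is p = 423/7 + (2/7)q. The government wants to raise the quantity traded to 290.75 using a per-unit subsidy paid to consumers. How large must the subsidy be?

Required subsidy s = 15 per unit

At q = 290.75, from the demand curve buyers pay pb = 967/3 − (2/3)·290.75 = 128.5; from the supply curve sellers need ps = 423/7 + (2/7)·290.75 = 143.5.
The subsidy must fill the gap: s = ps − pb = 143.5 − 128.5 = 15.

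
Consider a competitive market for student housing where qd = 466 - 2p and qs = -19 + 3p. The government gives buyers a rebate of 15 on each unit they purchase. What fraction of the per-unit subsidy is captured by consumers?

Pre-subsidy: 466 - 2p = -19 + 3p gives p* = 97, q* = 272.
With the rebate, buyers effectively pay pb = ps − 15, where ps is the price sellers receive.
Demand in terms of ps becomes qd = 466 − 2(ps − 15) = 496 - 2ps. Setting this equal to supply: 496 - 2ps = -19 + 3ps, so ps = 103.
Buyers pay pb = 103 − 15 = 88; q' = -19 + 3·103 = 290.
Buyers' price falls by p* − pb = 97 − 88 = 9; sellers' price rises by ps − p* = 103 − 97 = 6.
So consumers capture 9/15 = 0.6 of each unit of subsidy.

Consumer share = 0.6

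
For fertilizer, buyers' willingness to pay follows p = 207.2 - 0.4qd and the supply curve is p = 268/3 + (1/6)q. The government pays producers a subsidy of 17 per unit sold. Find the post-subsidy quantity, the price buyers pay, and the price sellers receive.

q' = 238; buyers pay 112; sellers receive 129

Pre-subsidy: 207.2 - 0.4q = 268/3 + (1/6)q gives q* = 208 and p* = 124.
With the subsidy, sellers receive ps = pb + 17 for each unit, where pb is the price buyers pay.
On the curves, pb = 207.2 - 0.4q and ps = 268/3 + (1/6)q; the wedge ps − pb = 17 gives 268/3 + (1/6)q − (207.2 - 0.4q) = 17, so q' = 238.
Then pb = 207.2 − 0.4·238 = 112 and ps = 268/3 + (1/6)·238 = 129.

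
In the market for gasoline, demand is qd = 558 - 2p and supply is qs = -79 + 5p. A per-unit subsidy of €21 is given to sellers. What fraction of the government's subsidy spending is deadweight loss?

DWL / government spending = 15/406

Pre-subsidy: 558 - 2p = -79 + 5p gives p* = 91, q* = 376.
With the subsidy, sellers receive ps = pb + 21 for each unit, where pb is the price buyers pay.
Supply in terms of pb becomes qs = -79 + 5(pb + 21) = 26 + 5pb. Setting this equal to demand: 558 - 2pb = 26 + 5pb, so pb = 76.
Sellers receive ps = 76 + 21 = 97; q' = 558 − 2·76 = 406.
ΔCS = ½(376 + 406)(91 − 76) = 5865; ΔPS = ½(376 + 406)(97 − 91) = 2346.
Government spending = 21 × 406 = 8526.
DWL = ½ × 21 × (406 − 376) = 315; fraction = 315 / 8526 = 15/406.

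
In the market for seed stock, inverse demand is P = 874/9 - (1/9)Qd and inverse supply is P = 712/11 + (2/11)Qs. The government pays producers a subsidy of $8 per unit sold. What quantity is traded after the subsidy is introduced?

Pre-subsidy: 874/9 - (1/9)Q = 712/11 + (2/11)Q gives Q* = 3206/29 and P* = 2460/29.
With the subsidy, sellers receive Ps = Pb + 8 for each unit, where Pb is the price buyers pay.
On the curves, Pb = 874/9 - (1/9)Q and Ps = 712/11 + (2/11)Q; the wedge Ps − Pb = 8 gives 712/11 + (2/11)Q − (874/9 - (1/9)Q) = 8, so Q' = 3998/29.
Then Pb = 874/9 − (1/9)·(3998/29) = 2372/29 and Ps = 712/11 + (2/11)·(3998/29) = 2604/29.

Q' = 3998/29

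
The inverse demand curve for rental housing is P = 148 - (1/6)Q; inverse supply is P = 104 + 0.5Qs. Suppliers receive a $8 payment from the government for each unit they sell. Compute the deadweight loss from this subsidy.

Deadweight loss = $48

Pre-subsidy: 148 - (1/6)Q = 104 + 0.5Q gives Q* = 66 and P* = 137.
With the subsidy, sellers receive Ps = Pb + 8 for each unit, where Pb is the price buyers pay.
On the curves, Pb = 148 - (1/6)Q and Ps = 104 + 0.5Q; the wedge Ps − Pb = 8 gives 104 + 0.5Q − (148 - (1/6)Q) = 8, so Q' = 78.
Then Pb = 148 − (1/6)·78 = 135 and Ps = 104 + 0.5·78 = 143.
The subsidy expands output by 78 − 66 = 12 past the efficient level; on those units the gap between marginal cost and willingness to pay runs from 0 up to 8.
DWL = ½ × 8 × 12 = 48.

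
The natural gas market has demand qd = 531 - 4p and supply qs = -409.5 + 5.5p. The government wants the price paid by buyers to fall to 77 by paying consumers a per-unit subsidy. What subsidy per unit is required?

At a buyer price of 77, quantity demanded is 531 − 4·77 = 223.
Sellers supply 223 only when they receive ps with -409.5 + 5.5·ps = 223, i.e. ps = 115.
s = ps − pb = 115 − 77 = 38.

Required subsidy s = 38 per unit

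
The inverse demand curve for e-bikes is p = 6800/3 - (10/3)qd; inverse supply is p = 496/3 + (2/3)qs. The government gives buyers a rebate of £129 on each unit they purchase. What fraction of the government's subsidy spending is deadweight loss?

Pre-subsidy: 6800/3 - (10/3)q = 496/3 + (2/3)q gives q* = 1576/3 and p* = 4640/9.
With the rebate, buyers effectively pay pb = ps − 129, where ps is the price sellers receive.
On the curves, pb = 6800/3 - (10/3)q and ps = 496/3 + (2/3)q; the wedge ps − pb = 129 gives 496/3 + (2/3)q − (6800/3 - (10/3)q) = 129, so q' = 6691/12.
Then pb = 6800/3 − (10/3)·(6691/12) = 7345/18 and ps = 496/3 + (2/3)·(6691/12) = 9667/18.
ΔCS = ½(1576/3 + 6691/12)(4640/9 − 7345/18) = 2793925/48; ΔPS = ½(1576/3 + 6691/12)(9667/18 − 4640/9) = 558785/48.
Government spending = 129 × 6691/12 = 71928.25.
DWL = ½ × 129 × (6691/12 − 1576/3) = 2080.125; fraction = 2080.125 / 71928.25 = 387/13382.

DWL / government spending = 387/13382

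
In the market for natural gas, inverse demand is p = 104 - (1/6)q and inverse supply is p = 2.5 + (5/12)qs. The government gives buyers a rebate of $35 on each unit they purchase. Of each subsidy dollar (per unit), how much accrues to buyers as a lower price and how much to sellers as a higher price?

Pre-subsidy: 104 - (1/6)q = 2.5 + (5/12)q gives q* = 174 and p* = 75.
With the rebate, buyers effectively pay pb = ps − 35, where ps is the price sellers receive.
On the curves, pb = 104 - (1/6)q and ps = 2.5 + (5/12)q; the wedge ps − pb = 35 gives 2.5 + (5/12)q − (104 - (1/6)q) = 35, so q' = 234.
Then pb = 104 − (1/6)·234 = 65 and ps = 2.5 + (5/12)·234 = 100.
Buyers' price falls by p* − pb = 75 − 65 = 10; sellers' price rises by ps − p* = 100 − 75 = 25.

Buyers gain $10 per unit; sellers gain $25 per unit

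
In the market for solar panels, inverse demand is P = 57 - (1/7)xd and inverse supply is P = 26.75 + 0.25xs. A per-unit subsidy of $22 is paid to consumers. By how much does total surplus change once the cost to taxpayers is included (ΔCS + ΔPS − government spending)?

Pre-subsidy: 57 - (1/7)x = 26.75 + 0.25x gives x* = 77 and P* = 46.
With the rebate, buyers effectively pay Pb = Ps − 22, where Ps is the price sellers receive.
On the curves, Pb = 57 - (1/7)x and Ps = 26.75 + 0.25x; the wedge Ps − Pb = 22 gives 26.75 + 0.25x − (57 - (1/7)x) = 22, so x' = 133.
Then Pb = 57 − (1/7)·133 = 38 and Ps = 26.75 + 0.25·133 = 60.
ΔCS = ½(77 + 133)(46 − 38) = 840; ΔPS = ½(77 + 133)(60 − 46) = 1470.
Government spending = 22 × 133 = 2926.
Net change = 840 + 1470 − 2926 = -616. The loss equals the DWL triangle ½·22·56.

Net change in total surplus = -$616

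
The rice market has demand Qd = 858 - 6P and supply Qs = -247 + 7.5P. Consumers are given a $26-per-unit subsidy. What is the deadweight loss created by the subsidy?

Deadweight loss = 3380/3

Pre-subsidy: 858 - 6P = -247 + 7.5P gives P* = 2210/27, Q* = 3302/9.
With the rebate, buyers effectively pay Pb = Ps − 26, where Ps is the price sellers receive.
Demand in terms of Ps becomes Qd = 858 − 6(Ps − 26) = 1014 - 6Ps. Setting this equal to supply: 1014 - 6Ps = -247 + 7.5Ps, so Ps = 2522/27.
Buyers pay Pb = 2522/27 − 26 = 1820/27; Q' = -247 + 7.5·(2522/27) = 4082/9.
The subsidy expands output by 4082/9 − 3302/9 = 260/3 past the efficient level; on those units the gap between marginal cost and willingness to pay runs from 0 up to 26.
DWL = ½ × 26 × 260/3 = 3380/3.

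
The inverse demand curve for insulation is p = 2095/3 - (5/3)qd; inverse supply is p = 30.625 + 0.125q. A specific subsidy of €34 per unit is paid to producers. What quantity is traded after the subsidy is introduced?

Pre-subsidy: 2095/3 - (5/3)q = 30.625 + 0.125q gives q* = 16025/43 and p* = 3320/43.
With the subsidy, sellers receive ps = pb + 34 for each unit, where pb is the price buyers pay.
On the curves, pb = 2095/3 - (5/3)q and ps = 30.625 + 0.125q; the wedge ps − pb = 34 gives 30.625 + 0.125q − (2095/3 - (5/3)q) = 34, so q' = 16841/43.
Then pb = 2095/3 − (5/3)·(16841/43) = 1960/43 and ps = 30.625 + 0.125·(16841/43) = 3422/43.

q' = 16841/43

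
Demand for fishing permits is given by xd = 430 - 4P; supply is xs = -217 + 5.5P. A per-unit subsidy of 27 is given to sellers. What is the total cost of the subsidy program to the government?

Pre-subsidy: 430 - 4P = -217 + 5.5P gives P* = 1294/19, x* = 2994/19.
With the subsidy, sellers receive Ps = Pb + 27 for each unit, where Pb is the price buyers pay.
Supply in terms of Pb becomes xs = -217 + 5.5(Pb + 27) = -68.5 + 5.5Pb. Setting this equal to demand: 430 - 4Pb = -68.5 + 5.5Pb, so Pb = 997/19.
Sellers receive Ps = 997/19 + 27 = 1510/19; x' = 430 − 4·(997/19) = 4182/19.
Government outlay = subsidy × quantity = 27 × 4182/19 = 112914/19.

Government cost = 112914/19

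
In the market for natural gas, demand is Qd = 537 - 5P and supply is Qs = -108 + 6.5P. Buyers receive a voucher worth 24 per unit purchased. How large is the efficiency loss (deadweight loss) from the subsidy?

Pre-subsidy: 537 - 5P = -108 + 6.5P gives P* = 1290/23, Q* = 5901/23.
With the rebate, buyers effectively pay Pb = Ps − 24, where Ps is the price sellers receive.
Demand in terms of Ps becomes Qd = 537 − 5(Ps − 24) = 657 - 5Ps. Setting this equal to supply: 657 - 5Ps = -108 + 6.5Ps, so Ps = 1530/23.
Buyers pay Pb = 1530/23 − 24 = 978/23; Q' = -108 + 6.5·(1530/23) = 7461/23.
The subsidy expands output by 7461/23 − 5901/23 = 1560/23 past the efficient level; on those units the gap between marginal cost and willingness to pay runs from 0 up to 24.
DWL = ½ × 24 × 1560/23 = 18720/23.

Deadweight loss = 18720/23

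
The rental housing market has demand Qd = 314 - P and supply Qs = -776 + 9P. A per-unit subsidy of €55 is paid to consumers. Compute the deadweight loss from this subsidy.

Deadweight loss = €1361.25

Pre-subsidy: 314 - P = -776 + 9P gives P* = 109, Q* = 205.
With the rebate, buyers effectively pay Pb = Ps − 55, where Ps is the price sellers receive.
Demand in terms of Ps becomes Qd = 314 − 1(Ps − 55) = 369 - Ps. Setting this equal to supply: 369 - Ps = -776 + 9Ps, so Ps = 114.5.
Buyers pay Pb = 114.5 − 55 = 59.5; Q' = -776 + 9·114.5 = 254.5.
The subsidy expands output by 254.5 − 205 = 49.5 past the efficient level; on those units the gap between marginal cost and willingness to pay runs from 0 up to 55.
DWL = ½ × 55 × 49.5 = 1361.25.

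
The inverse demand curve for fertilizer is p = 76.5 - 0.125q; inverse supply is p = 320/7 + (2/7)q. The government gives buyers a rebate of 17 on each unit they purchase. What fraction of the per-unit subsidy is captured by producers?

Producer share = 16/23

Pre-subsidy: 76.5 - 0.125q = 320/7 + (2/7)q gives q* = 1724/23 and p* = 1544/23.
With the rebate, buyers effectively pay pb = ps − 17, where ps is the price sellers receive.
On the curves, pb = 76.5 - 0.125q and ps = 320/7 + (2/7)q; the wedge ps − pb = 17 gives 320/7 + (2/7)q − (76.5 - 0.125q) = 17, so q' = 2676/23.
Then pb = 76.5 − 0.125·(2676/23) = 1425/23 and ps = 320/7 + (2/7)·(2676/23) = 1816/23.
Buyers' price falls by p* − pb = 1544/23 − 1425/23 = 119/23; sellers' price rises by ps − p* = 1816/23 − 1544/23 = 272/23.
So producers capture (272/23)/17 = 16/23 of each unit of subsidy.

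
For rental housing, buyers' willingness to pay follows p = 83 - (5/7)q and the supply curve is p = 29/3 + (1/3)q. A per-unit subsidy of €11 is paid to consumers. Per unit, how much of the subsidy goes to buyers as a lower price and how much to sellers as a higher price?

Buyers gain €7.5 per unit; sellers gain €3.5 per unit

Pre-subsidy: 83 - (5/7)q = 29/3 + (1/3)q gives q* = 70 and p* = 33.
With the rebate, buyers effectively pay pb = ps − 11, where ps is the price sellers receive.
On the curves, pb = 83 - (5/7)q and ps = 29/3 + (1/3)q; the wedge ps − pb = 11 gives 29/3 + (1/3)q − (83 - (5/7)q) = 11, so q' = 80.5.
Then pb = 83 − (5/7)·80.5 = 25.5 and ps = 29/3 + (1/3)·80.5 = 36.5.
Buyers' price falls by p* − pb = 33 − 25.5 = 7.5; sellers' price rises by ps − p* = 36.5 − 33 = 3.5.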